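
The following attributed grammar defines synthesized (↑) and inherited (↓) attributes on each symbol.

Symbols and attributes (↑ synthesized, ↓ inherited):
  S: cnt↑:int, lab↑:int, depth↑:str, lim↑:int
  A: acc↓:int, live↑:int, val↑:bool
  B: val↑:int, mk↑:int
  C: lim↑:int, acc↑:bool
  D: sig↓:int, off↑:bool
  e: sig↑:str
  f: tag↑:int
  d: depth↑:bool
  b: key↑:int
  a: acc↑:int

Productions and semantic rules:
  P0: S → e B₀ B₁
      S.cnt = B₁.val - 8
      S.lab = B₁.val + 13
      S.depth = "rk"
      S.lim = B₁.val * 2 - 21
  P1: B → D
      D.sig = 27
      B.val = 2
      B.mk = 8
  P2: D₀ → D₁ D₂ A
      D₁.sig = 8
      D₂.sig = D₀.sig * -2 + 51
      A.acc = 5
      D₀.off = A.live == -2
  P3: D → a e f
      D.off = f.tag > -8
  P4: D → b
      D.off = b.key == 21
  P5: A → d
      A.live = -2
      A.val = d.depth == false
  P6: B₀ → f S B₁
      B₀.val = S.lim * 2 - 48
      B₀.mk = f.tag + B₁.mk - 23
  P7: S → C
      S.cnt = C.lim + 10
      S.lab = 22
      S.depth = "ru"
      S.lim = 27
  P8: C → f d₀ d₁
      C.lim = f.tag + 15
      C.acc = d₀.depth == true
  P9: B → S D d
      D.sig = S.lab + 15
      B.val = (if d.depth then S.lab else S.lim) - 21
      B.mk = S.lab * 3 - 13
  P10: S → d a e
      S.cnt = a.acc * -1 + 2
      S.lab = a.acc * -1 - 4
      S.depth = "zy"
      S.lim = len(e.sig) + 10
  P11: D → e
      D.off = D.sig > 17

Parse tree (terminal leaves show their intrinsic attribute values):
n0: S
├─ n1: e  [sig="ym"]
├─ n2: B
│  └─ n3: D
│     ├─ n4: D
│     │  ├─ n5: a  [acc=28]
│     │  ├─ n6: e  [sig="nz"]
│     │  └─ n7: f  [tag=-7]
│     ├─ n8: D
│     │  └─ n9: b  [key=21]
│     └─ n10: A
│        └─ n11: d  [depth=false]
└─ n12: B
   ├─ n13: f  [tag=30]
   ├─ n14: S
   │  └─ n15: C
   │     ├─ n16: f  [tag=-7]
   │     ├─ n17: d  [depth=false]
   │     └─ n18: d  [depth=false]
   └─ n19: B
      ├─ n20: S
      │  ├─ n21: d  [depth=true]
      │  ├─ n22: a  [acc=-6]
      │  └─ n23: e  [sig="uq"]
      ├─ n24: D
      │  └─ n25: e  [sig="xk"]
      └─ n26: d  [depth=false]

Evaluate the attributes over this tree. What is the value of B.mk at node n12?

1. n1.sig = "ym"  [terminal]
2. n3.sig = 27  [27]
3. n4.sig = 8  [8]
4. n5.acc = 28  [terminal]
5. n6.sig = "nz"  [terminal]
6. n7.tag = -7  [terminal]
7. n4.off = true  [f.tag > -8]
8. n8.sig = -3  [D₀.sig * -2 + 51]
9. n9.key = 21  [terminal]
10. n8.off = true  [b.key == 21]
11. n10.acc = 5  [5]
12. n11.depth = false  [terminal]
13. n10.live = -2  [-2]
14. n10.val = true  [d.depth == false]
15. n3.off = true  [A.live == -2]
16. n2.val = 2  [2]
17. n2.mk = 8  [8]
18. n13.tag = 30  [terminal]
19. n16.tag = -7  [terminal]
20. n17.depth = false  [terminal]
21. n18.depth = false  [terminal]
22. n15.lim = 8  [f.tag + 15]
23. n15.acc = false  [d₀.depth == true]
24. n14.cnt = 18  [C.lim + 10]
25. n14.lab = 22  [22]
26. n14.depth = "ru"  ["ru"]
27. n14.lim = 27  [27]
28. n21.depth = true  [terminal]
29. n22.acc = -6  [terminal]
30. n23.sig = "uq"  [terminal]
31. n20.cnt = 8  [a.acc * -1 + 2]
32. n20.lab = 2  [a.acc * -1 - 4]
33. n20.depth = "zy"  ["zy"]
34. n20.lim = 12  [len(e.sig) + 10]
35. n24.sig = 17  [S.lab + 15]
36. n25.sig = "xk"  [terminal]
37. n24.off = false  [D.sig > 17]
38. n26.depth = false  [terminal]
39. n19.val = -9  [(if d.depth then S.lab else S.lim) - 21]
40. n19.mk = -7  [S.lab * 3 - 13]
41. n12.val = 6  [S.lim * 2 - 48]
42. n12.mk = 0  [f.tag + B₁.mk - 23]
43. n0.cnt = -2  [B₁.val - 8]
44. n0.lab = 19  [B₁.val + 13]
45. n0.depth = "rk"  ["rk"]
46. n0.lim = -9  [B₁.val * 2 - 21]

0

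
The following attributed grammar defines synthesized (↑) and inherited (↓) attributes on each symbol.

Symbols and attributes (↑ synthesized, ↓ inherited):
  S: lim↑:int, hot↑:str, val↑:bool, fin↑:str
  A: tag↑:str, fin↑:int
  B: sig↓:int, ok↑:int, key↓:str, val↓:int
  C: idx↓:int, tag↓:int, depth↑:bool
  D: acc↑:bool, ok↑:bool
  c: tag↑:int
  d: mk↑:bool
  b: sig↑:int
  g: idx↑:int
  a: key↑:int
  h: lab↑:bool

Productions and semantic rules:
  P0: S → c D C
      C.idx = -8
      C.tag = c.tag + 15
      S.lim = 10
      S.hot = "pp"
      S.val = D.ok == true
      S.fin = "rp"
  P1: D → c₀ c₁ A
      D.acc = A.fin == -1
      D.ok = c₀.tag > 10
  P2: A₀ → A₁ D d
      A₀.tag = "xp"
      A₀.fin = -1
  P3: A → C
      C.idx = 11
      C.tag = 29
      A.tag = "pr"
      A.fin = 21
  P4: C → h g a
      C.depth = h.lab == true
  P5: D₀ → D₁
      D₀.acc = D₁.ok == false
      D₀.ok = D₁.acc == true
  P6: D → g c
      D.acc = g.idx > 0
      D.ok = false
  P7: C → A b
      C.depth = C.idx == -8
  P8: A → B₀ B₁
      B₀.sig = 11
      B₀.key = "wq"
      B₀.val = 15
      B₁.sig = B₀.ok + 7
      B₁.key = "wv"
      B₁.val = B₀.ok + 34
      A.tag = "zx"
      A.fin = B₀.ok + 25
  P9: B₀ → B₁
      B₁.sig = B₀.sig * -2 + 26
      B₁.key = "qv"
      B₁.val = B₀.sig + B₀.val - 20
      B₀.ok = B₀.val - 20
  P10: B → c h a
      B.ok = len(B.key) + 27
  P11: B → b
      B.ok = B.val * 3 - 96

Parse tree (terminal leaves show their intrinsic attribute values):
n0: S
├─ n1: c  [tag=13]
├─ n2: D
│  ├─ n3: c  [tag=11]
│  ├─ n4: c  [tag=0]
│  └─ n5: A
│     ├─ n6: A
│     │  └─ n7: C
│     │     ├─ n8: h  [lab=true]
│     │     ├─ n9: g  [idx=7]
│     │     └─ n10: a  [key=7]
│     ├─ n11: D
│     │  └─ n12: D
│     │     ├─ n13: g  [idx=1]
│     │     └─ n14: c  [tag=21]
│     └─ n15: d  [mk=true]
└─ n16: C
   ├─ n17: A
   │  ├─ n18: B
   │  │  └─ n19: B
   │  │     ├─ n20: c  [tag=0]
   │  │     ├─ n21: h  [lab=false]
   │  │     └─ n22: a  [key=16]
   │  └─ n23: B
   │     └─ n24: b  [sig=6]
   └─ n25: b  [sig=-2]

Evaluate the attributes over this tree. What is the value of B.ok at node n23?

1. n1.tag = 13  [terminal]
2. n3.tag = 11  [terminal]
3. n4.tag = 0  [terminal]
4. n7.idx = 11  [11]
5. n7.tag = 29  [29]
6. n8.lab = true  [terminal]
7. n9.idx = 7  [terminal]
8. n10.key = 7  [terminal]
9. n7.depth = true  [h.lab == true]
10. n6.tag = "pr"  ["pr"]
11. n6.fin = 21  [21]
12. n13.idx = 1  [terminal]
13. n14.tag = 21  [terminal]
14. n12.acc = true  [g.idx > 0]
15. n12.ok = false  [false]
16. n11.acc = true  [D₁.ok == false]
17. n11.ok = true  [D₁.acc == true]
18. n15.mk = true  [terminal]
19. n5.tag = "xp"  ["xp"]
20. n5.fin = -1  [-1]
21. n2.acc = true  [A.fin == -1]
22. n2.ok = true  [c₀.tag > 10]
23. n16.idx = -8  [-8]
24. n16.tag = 28  [c.tag + 15]
25. n18.sig = 11  [11]
26. n18.key = "wq"  ["wq"]
27. n18.val = 15  [15]
28. n19.sig = 4  [B₀.sig * -2 + 26]
29. n19.key = "qv"  ["qv"]
30. n19.val = 6  [B₀.sig + B₀.val - 20]
31. n20.tag = 0  [terminal]
32. n21.lab = false  [terminal]
33. n22.key = 16  [terminal]
34. n19.ok = 29  [len(B.key) + 27]
35. n18.ok = -5  [B₀.val - 20]
36. n23.sig = 2  [B₀.ok + 7]
37. n23.key = "wv"  ["wv"]
38. n23.val = 29  [B₀.ok + 34]
39. n24.sig = 6  [terminal]
40. n23.ok = -9  [B.val * 3 - 96]
41. n17.tag = "zx"  ["zx"]
42. n17.fin = 20  [B₀.ok + 25]
43. n25.sig = -2  [terminal]
44. n16.depth = true  [C.idx == -8]
45. n0.lim = 10  [10]
46. n0.hot = "pp"  ["pp"]
47. n0.val = true  [D.ok == true]
48. n0.fin = "rp"  ["rp"]

-9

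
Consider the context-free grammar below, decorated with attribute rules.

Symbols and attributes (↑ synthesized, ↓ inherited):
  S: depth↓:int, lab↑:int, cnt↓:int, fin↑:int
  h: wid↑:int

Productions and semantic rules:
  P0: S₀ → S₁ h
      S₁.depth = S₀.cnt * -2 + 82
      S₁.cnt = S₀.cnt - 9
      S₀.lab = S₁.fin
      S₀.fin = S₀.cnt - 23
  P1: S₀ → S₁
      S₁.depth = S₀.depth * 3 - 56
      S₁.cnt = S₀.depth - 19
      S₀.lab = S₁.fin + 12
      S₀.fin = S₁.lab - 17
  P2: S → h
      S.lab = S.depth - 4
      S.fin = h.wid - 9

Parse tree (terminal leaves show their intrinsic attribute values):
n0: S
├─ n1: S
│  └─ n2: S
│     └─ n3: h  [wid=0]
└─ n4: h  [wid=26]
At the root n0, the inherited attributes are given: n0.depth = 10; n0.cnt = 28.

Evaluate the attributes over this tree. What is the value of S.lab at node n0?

1

1. n0.depth = 10  [given at root]
2. n0.cnt = 28  [given at root]
3. n1.depth = 26  [S₀.cnt * -2 + 82]
4. n1.cnt = 19  [S₀.cnt - 9]
5. n2.depth = 22  [S₀.depth * 3 - 56]
6. n2.cnt = 7  [S₀.depth - 19]
7. n3.wid = 0  [terminal]
8. n2.lab = 18  [S.depth - 4]
9. n2.fin = -9  [h.wid - 9]
10. n1.lab = 3  [S₁.fin + 12]
11. n1.fin = 1  [S₁.lab - 17]
12. n4.wid = 26  [terminal]
13. n0.lab = 1  [S₁.fin]
14. n0.fin = 5  [S₀.cnt - 23]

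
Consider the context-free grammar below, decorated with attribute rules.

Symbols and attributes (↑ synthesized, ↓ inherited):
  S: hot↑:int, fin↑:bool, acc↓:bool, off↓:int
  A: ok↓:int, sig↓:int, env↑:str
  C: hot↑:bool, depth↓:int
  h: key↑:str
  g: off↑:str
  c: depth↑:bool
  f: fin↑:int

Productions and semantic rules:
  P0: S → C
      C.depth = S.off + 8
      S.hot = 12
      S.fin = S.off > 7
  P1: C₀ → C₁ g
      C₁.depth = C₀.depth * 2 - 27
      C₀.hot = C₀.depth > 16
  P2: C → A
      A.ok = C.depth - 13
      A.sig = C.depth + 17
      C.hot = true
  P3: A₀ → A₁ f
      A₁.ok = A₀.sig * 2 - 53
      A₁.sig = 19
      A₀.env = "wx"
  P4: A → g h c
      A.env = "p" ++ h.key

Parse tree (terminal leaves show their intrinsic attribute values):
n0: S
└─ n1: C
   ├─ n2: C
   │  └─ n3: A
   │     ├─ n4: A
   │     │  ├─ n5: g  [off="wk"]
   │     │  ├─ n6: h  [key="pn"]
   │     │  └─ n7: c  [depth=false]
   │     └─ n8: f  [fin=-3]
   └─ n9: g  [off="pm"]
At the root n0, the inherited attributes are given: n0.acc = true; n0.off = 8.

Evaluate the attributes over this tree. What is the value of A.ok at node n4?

1. n0.acc = true  [given at root]
2. n0.off = 8  [given at root]
3. n1.depth = 16  [S.off + 8]
4. n2.depth = 5  [C₀.depth * 2 - 27]
5. n3.ok = -8  [C.depth - 13]
6. n3.sig = 22  [C.depth + 17]
7. n4.ok = -9  [A₀.sig * 2 - 53]
8. n4.sig = 19  [19]
9. n5.off = "wk"  [terminal]
10. n6.key = "pn"  [terminal]
11. n7.depth = false  [terminal]
12. n4.env = "ppn"  ["p" ++ h.key]
13. n8.fin = -3  [terminal]
14. n3.env = "wx"  ["wx"]
15. n2.hot = true  [true]
16. n9.off = "pm"  [terminal]
17. n1.hot = false  [C₀.depth > 16]
18. n0.hot = 12  [12]
19. n0.fin = true  [S.off > 7]

-9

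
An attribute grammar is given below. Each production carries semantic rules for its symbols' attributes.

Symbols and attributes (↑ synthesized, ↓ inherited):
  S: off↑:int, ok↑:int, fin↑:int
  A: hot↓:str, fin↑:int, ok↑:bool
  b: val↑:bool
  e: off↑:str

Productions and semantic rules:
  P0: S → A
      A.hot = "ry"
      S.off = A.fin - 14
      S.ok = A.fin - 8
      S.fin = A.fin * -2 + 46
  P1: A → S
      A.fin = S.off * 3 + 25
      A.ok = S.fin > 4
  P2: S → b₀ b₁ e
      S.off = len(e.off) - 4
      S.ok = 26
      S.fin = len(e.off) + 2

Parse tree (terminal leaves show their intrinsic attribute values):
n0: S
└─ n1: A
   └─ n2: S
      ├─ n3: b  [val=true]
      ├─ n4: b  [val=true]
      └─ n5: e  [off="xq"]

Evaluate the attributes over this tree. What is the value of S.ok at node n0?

11

1. n1.hot = "ry"  ["ry"]
2. n3.val = true  [terminal]
3. n4.val = true  [terminal]
4. n5.off = "xq"  [terminal]
5. n2.off = -2  [len(e.off) - 4]
6. n2.ok = 26  [26]
7. n2.fin = 4  [len(e.off) + 2]
8. n1.fin = 19  [S.off * 3 + 25]
9. n1.ok = false  [S.fin > 4]
10. n0.off = 5  [A.fin - 14]
11. n0.ok = 11  [A.fin - 8]
12. n0.fin = 8  [A.fin * -2 + 46]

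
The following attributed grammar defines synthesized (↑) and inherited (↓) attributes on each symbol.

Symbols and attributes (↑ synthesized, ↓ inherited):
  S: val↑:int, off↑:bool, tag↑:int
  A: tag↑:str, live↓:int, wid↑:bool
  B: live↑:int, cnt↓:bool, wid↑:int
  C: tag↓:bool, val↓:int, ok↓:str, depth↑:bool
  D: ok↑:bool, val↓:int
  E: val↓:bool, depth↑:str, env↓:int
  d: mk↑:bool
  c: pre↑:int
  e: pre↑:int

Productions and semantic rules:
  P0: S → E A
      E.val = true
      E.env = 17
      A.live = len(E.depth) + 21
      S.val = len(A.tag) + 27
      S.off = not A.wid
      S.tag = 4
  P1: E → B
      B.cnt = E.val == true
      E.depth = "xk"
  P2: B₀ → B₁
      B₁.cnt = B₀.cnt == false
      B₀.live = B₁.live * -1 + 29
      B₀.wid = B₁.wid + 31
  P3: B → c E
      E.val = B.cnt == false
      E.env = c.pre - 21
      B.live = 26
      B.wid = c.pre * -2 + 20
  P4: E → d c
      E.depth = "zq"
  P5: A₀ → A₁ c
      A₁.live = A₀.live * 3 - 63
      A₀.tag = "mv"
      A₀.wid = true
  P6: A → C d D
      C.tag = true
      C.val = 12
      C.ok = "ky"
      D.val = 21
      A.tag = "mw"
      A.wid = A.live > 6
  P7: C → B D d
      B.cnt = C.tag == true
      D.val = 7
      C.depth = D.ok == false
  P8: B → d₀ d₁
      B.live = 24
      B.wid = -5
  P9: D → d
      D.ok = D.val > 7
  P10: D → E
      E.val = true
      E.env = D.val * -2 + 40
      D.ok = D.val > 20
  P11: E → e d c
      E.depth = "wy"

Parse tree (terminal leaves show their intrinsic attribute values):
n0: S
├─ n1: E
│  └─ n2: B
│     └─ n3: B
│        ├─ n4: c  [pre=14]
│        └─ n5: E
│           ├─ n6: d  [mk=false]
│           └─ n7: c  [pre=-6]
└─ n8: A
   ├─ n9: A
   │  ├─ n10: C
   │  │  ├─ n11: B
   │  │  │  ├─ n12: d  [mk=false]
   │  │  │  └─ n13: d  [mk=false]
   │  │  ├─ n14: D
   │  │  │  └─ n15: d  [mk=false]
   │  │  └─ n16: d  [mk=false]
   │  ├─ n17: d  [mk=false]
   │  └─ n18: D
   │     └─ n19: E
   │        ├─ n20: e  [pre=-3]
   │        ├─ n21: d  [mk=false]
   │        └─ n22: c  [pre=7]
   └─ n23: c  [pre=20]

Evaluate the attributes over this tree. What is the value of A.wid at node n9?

false

1. n1.val = true  [true]
2. n1.env = 17  [17]
3. n2.cnt = true  [E.val == true]
4. n3.cnt = false  [B₀.cnt == false]
5. n4.pre = 14  [terminal]
6. n5.val = true  [B.cnt == false]
7. n5.env = -7  [c.pre - 21]
8. n6.mk = false  [terminal]
9. n7.pre = -6  [terminal]
10. n5.depth = "zq"  ["zq"]
11. n3.live = 26  [26]
12. n3.wid = -8  [c.pre * -2 + 20]
13. n2.live = 3  [B₁.live * -1 + 29]
14. n2.wid = 23  [B₁.wid + 31]
15. n1.depth = "xk"  ["xk"]
16. n8.live = 23  [len(E.depth) + 21]
17. n9.live = 6  [A₀.live * 3 - 63]
18. n10.tag = true  [true]
19. n10.val = 12  [12]
20. n10.ok = "ky"  ["ky"]
21. n11.cnt = true  [C.tag == true]
22. n12.mk = false  [terminal]
23. n13.mk = false  [terminal]
24. n11.live = 24  [24]
25. n11.wid = -5  [-5]
26. n14.val = 7  [7]
27. n15.mk = false  [terminal]
28. n14.ok = false  [D.val > 7]
29. n16.mk = false  [terminal]
30. n10.depth = true  [D.ok == false]
31. n17.mk = false  [terminal]
32. n18.val = 21  [21]
33. n19.val = true  [true]
34. n19.env = -2  [D.val * -2 + 40]
35. n20.pre = -3  [terminal]
36. n21.mk = false  [terminal]
37. n22.pre = 7  [terminal]
38. n19.depth = "wy"  ["wy"]
39. n18.ok = true  [D.val > 20]
40. n9.tag = "mw"  ["mw"]
41. n9.wid = false  [A.live > 6]
42. n23.pre = 20  [terminal]
43. n8.tag = "mv"  ["mv"]
44. n8.wid = true  [true]
45. n0.val = 29  [len(A.tag) + 27]
46. n0.off = false  [not A.wid]
47. n0.tag = 4  [4]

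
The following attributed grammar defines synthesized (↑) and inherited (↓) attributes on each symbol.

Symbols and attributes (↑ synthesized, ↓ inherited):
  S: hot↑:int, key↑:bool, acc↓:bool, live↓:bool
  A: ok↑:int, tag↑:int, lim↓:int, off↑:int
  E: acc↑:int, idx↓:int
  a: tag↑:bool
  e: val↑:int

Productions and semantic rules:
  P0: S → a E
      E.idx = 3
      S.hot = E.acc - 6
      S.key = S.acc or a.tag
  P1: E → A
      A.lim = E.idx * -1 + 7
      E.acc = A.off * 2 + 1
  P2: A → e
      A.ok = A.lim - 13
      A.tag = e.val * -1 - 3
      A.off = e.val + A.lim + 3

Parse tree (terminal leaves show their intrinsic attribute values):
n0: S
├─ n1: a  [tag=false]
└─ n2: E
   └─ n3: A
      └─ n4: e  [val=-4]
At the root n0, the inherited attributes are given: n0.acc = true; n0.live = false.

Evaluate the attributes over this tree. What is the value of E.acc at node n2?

7

1. n0.acc = true  [given at root]
2. n0.live = false  [given at root]
3. n1.tag = false  [terminal]
4. n2.idx = 3  [3]
5. n3.lim = 4  [E.idx * -1 + 7]
6. n4.val = -4  [terminal]
7. n3.ok = -9  [A.lim - 13]
8. n3.tag = 1  [e.val * -1 - 3]
9. n3.off = 3  [e.val + A.lim + 3]
10. n2.acc = 7  [A.off * 2 + 1]
11. n0.hot = 1  [E.acc - 6]
12. n0.key = true  [S.acc or a.tag]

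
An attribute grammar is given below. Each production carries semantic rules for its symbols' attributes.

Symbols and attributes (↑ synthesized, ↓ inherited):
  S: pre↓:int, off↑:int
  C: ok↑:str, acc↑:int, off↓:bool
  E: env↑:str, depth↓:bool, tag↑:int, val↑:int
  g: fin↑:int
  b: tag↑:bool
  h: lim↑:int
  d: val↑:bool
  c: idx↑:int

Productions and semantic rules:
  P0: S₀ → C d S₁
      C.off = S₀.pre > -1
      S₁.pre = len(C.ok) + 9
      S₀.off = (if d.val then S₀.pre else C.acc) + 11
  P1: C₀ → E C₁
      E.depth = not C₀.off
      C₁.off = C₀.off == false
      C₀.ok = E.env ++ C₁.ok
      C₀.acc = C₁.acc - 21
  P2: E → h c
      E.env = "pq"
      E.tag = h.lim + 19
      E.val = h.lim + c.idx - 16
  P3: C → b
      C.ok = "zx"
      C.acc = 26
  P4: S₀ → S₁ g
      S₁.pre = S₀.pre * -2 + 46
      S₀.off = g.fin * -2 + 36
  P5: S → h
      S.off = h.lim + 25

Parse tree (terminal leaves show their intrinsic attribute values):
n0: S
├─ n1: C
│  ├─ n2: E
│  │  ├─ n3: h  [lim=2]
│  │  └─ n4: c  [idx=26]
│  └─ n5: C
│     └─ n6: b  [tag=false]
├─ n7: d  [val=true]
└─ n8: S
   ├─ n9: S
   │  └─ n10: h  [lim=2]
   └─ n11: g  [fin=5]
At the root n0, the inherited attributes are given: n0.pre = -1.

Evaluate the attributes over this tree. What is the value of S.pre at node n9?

1. n0.pre = -1  [given at root]
2. n1.off = false  [S₀.pre > -1]
3. n2.depth = true  [not C₀.off]
4. n3.lim = 2  [terminal]
5. n4.idx = 26  [terminal]
6. n2.env = "pq"  ["pq"]
7. n2.tag = 21  [h.lim + 19]
8. n2.val = 12  [h.lim + c.idx - 16]
9. n5.off = true  [C₀.off == false]
10. n6.tag = false  [terminal]
11. n5.ok = "zx"  ["zx"]
12. n5.acc = 26  [26]
13. n1.ok = "pqzx"  [E.env ++ C₁.ok]
14. n1.acc = 5  [C₁.acc - 21]
15. n7.val = true  [terminal]
16. n8.pre = 13  [len(C.ok) + 9]
17. n9.pre = 20  [S₀.pre * -2 + 46]
18. n10.lim = 2  [terminal]
19. n9.off = 27  [h.lim + 25]
20. n11.fin = 5  [terminal]
21. n8.off = 26  [g.fin * -2 + 36]
22. n0.off = 10  [(if d.val then S₀.pre else C.acc) + 11]

20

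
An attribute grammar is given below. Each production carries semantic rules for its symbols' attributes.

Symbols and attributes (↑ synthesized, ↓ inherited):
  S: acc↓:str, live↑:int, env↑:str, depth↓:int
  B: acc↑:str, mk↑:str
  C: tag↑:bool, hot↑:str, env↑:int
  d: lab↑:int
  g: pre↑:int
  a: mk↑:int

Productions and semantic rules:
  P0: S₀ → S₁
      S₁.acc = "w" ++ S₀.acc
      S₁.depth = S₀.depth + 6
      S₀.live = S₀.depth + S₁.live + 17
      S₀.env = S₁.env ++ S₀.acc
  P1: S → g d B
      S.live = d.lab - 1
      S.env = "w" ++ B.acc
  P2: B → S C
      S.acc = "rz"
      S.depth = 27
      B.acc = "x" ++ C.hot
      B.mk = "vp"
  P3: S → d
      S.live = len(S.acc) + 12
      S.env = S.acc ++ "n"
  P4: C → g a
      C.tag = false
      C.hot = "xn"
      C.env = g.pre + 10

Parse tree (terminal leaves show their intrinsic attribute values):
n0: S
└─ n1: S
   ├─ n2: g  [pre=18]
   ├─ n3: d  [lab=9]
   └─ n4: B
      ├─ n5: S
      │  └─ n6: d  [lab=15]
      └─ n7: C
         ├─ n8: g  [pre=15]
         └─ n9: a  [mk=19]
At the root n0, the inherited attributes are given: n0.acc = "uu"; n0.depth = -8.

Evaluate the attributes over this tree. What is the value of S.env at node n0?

"wxxnuu"

1. n0.acc = "uu"  [given at root]
2. n0.depth = -8  [given at root]
3. n1.acc = "wuu"  ["w" ++ S₀.acc]
4. n1.depth = -2  [S₀.depth + 6]
5. n2.pre = 18  [terminal]
6. n3.lab = 9  [terminal]
7. n5.acc = "rz"  ["rz"]
8. n5.depth = 27  [27]
9. n6.lab = 15  [terminal]
10. n5.live = 14  [len(S.acc) + 12]
11. n5.env = "rzn"  [S.acc ++ "n"]
12. n8.pre = 15  [terminal]
13. n9.mk = 19  [terminal]
14. n7.tag = false  [false]
15. n7.hot = "xn"  ["xn"]
16. n7.env = 25  [g.pre + 10]
17. n4.acc = "xxn"  ["x" ++ C.hot]
18. n4.mk = "vp"  ["vp"]
19. n1.live = 8  [d.lab - 1]
20. n1.env = "wxxn"  ["w" ++ B.acc]
21. n0.live = 17  [S₀.depth + S₁.live + 17]
22. n0.env = "wxxnuu"  [S₁.env ++ S₀.acc]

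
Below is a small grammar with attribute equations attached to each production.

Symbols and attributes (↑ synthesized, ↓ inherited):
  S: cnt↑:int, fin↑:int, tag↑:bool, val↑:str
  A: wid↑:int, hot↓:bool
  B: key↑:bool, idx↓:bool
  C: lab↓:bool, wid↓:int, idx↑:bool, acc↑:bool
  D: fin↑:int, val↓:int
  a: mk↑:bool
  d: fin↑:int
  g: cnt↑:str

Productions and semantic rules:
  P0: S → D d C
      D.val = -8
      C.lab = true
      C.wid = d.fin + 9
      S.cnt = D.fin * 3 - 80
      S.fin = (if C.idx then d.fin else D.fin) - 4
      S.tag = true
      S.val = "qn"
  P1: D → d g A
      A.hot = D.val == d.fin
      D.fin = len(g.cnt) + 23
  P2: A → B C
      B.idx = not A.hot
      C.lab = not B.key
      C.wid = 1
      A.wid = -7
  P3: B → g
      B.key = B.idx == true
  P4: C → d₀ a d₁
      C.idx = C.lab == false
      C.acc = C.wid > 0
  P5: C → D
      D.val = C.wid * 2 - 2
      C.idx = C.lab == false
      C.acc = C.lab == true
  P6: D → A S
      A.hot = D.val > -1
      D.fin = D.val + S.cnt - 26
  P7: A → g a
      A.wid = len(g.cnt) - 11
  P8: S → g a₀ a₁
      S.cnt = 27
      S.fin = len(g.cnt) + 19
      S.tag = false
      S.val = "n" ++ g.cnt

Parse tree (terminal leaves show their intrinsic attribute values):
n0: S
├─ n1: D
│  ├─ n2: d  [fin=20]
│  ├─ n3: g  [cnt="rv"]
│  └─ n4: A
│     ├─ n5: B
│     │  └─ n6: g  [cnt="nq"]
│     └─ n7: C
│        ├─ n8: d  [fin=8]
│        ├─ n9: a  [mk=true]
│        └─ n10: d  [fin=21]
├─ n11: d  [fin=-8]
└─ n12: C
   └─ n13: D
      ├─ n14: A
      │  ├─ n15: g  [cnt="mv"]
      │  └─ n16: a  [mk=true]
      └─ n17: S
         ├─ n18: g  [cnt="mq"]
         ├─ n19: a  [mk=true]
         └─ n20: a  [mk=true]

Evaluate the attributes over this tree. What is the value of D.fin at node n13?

1. n1.val = -8  [-8]
2. n2.fin = 20  [terminal]
3. n3.cnt = "rv"  [terminal]
4. n4.hot = false  [D.val == d.fin]
5. n5.idx = true  [not A.hot]
6. n6.cnt = "nq"  [terminal]
7. n5.key = true  [B.idx == true]
8. n7.lab = false  [not B.key]
9. n7.wid = 1  [1]
10. n8.fin = 8  [terminal]
11. n9.mk = true  [terminal]
12. n10.fin = 21  [terminal]
13. n7.idx = true  [C.lab == false]
14. n7.acc = true  [C.wid > 0]
15. n4.wid = -7  [-7]
16. n1.fin = 25  [len(g.cnt) + 23]
17. n11.fin = -8  [terminal]
18. n12.lab = true  [true]
19. n12.wid = 1  [d.fin + 9]
20. n13.val = 0  [C.wid * 2 - 2]
21. n14.hot = true  [D.val > -1]
22. n15.cnt = "mv"  [terminal]
23. n16.mk = true  [terminal]
24. n14.wid = -9  [len(g.cnt) - 11]
25. n18.cnt = "mq"  [terminal]
26. n19.mk = true  [terminal]
27. n20.mk = true  [terminal]
28. n17.cnt = 27  [27]
29. n17.fin = 21  [len(g.cnt) + 19]
30. n17.tag = false  [false]
31. n17.val = "nmq"  ["n" ++ g.cnt]
32. n13.fin = 1  [D.val + S.cnt - 26]
33. n12.idx = false  [C.lab == false]
34. n12.acc = true  [C.lab == true]
35. n0.cnt = -5  [D.fin * 3 - 80]
36. n0.fin = 21  [(if C.idx then d.fin else D.fin) - 4]
37. n0.tag = true  [true]
38. n0.val = "qn"  ["qn"]

1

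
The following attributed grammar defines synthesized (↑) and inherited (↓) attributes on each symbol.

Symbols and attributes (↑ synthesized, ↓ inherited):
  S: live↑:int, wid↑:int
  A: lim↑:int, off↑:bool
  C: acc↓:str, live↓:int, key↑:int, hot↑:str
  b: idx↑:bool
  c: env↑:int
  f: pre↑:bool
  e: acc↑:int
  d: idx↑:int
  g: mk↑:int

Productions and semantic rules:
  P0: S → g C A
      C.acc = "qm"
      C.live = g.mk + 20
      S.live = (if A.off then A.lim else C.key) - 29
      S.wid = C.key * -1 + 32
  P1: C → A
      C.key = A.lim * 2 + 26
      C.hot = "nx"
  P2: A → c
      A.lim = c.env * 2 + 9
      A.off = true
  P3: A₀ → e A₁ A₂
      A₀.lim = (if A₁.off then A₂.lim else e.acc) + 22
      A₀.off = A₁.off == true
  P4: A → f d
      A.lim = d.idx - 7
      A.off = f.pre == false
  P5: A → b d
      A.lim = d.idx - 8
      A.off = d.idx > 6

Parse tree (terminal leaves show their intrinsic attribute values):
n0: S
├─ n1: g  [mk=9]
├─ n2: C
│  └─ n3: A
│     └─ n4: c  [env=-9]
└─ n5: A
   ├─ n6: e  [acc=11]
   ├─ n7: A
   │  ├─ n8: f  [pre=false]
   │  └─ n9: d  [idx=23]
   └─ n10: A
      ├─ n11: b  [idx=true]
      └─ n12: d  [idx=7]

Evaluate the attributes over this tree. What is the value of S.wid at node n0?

1. n1.mk = 9  [terminal]
2. n2.acc = "qm"  ["qm"]
3. n2.live = 29  [g.mk + 20]
4. n4.env = -9  [terminal]
5. n3.lim = -9  [c.env * 2 + 9]
6. n3.off = true  [true]
7. n2.key = 8  [A.lim * 2 + 26]
8. n2.hot = "nx"  ["nx"]
9. n6.acc = 11  [terminal]
10. n8.pre = false  [terminal]
11. n9.idx = 23  [terminal]
12. n7.lim = 16  [d.idx - 7]
13. n7.off = true  [f.pre == false]
14. n11.idx = true  [terminal]
15. n12.idx = 7  [terminal]
16. n10.lim = -1  [d.idx - 8]
17. n10.off = true  [d.idx > 6]
18. n5.lim = 21  [(if A₁.off then A₂.lim else e.acc) + 22]
19. n5.off = true  [A₁.off == true]
20. n0.live = -8  [(if A.off then A.lim else C.key) - 29]
21. n0.wid = 24  [C.key * -1 + 32]

24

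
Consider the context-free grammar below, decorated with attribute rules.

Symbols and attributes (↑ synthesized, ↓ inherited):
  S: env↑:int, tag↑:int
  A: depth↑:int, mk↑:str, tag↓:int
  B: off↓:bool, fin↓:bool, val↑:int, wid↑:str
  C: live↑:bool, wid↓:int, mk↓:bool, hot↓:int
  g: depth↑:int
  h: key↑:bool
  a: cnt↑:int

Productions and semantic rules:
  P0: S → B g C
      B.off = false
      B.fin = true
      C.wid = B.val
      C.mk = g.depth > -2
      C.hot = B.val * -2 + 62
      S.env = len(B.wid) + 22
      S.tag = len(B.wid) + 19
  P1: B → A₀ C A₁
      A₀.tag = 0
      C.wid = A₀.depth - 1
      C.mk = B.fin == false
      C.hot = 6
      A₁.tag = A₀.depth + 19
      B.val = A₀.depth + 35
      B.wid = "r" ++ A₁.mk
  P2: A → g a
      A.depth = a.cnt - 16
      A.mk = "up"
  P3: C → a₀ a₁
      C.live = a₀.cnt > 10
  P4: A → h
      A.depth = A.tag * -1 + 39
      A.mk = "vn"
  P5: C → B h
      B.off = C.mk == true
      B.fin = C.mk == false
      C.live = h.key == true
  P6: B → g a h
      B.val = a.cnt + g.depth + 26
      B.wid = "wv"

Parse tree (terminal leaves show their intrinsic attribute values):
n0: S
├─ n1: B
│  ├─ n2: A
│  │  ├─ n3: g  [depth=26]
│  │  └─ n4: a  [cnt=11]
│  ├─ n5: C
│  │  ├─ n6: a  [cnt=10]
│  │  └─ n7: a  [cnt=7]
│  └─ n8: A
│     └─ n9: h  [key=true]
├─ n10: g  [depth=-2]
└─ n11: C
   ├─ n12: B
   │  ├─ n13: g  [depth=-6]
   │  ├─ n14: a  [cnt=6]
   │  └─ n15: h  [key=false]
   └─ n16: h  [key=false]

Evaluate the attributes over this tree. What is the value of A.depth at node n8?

25

1. n1.off = false  [false]
2. n1.fin = true  [true]
3. n2.tag = 0  [0]
4. n3.depth = 26  [terminal]
5. n4.cnt = 11  [terminal]
6. n2.depth = -5  [a.cnt - 16]
7. n2.mk = "up"  ["up"]
8. n5.wid = -6  [A₀.depth - 1]
9. n5.mk = false  [B.fin == false]
10. n5.hot = 6  [6]
11. n6.cnt = 10  [terminal]
12. n7.cnt = 7  [terminal]
13. n5.live = false  [a₀.cnt > 10]
14. n8.tag = 14  [A₀.depth + 19]
15. n9.key = true  [terminal]
16. n8.depth = 25  [A.tag * -1 + 39]
17. n8.mk = "vn"  ["vn"]
18. n1.val = 30  [A₀.depth + 35]
19. n1.wid = "rvn"  ["r" ++ A₁.mk]
20. n10.depth = -2  [terminal]
21. n11.wid = 30  [B.val]
22. n11.mk = false  [g.depth > -2]
23. n11.hot = 2  [B.val * -2 + 62]
24. n12.off = false  [C.mk == true]
25. n12.fin = true  [C.mk == false]
26. n13.depth = -6  [terminal]
27. n14.cnt = 6  [terminal]
28. n15.key = false  [terminal]
29. n12.val = 26  [a.cnt + g.depth + 26]
30. n12.wid = "wv"  ["wv"]
31. n16.key = false  [terminal]
32. n11.live = false  [h.key == true]
33. n0.env = 25  [len(B.wid) + 22]
34. n0.tag = 22  [len(B.wid) + 19]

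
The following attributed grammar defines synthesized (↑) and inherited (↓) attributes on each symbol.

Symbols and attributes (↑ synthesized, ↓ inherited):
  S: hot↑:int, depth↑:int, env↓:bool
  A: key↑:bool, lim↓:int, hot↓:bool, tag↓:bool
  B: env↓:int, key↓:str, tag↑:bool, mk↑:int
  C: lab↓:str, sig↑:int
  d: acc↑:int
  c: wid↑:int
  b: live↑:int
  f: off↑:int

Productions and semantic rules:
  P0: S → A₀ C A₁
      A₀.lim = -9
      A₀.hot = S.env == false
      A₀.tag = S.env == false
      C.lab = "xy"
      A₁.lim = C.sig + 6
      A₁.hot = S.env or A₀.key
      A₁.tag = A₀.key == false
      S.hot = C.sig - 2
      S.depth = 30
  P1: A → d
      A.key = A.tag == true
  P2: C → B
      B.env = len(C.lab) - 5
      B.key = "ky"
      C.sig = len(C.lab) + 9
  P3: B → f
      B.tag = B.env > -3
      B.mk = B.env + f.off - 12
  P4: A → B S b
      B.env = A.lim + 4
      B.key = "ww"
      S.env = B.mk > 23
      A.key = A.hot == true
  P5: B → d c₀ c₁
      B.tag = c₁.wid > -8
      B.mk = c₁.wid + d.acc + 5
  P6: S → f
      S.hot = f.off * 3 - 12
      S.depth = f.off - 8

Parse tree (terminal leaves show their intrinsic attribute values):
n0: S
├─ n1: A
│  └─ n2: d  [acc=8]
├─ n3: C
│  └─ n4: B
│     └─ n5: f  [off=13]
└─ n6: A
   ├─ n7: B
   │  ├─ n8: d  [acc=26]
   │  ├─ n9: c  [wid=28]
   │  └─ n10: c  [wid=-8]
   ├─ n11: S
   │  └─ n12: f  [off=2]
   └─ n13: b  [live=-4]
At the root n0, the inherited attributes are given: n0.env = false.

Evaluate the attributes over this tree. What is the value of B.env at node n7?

21

1. n0.env = false  [given at root]
2. n1.lim = -9  [-9]
3. n1.hot = true  [S.env == false]
4. n1.tag = true  [S.env == false]
5. n2.acc = 8  [terminal]
6. n1.key = true  [A.tag == true]
7. n3.lab = "xy"  ["xy"]
8. n4.env = -3  [len(C.lab) - 5]
9. n4.key = "ky"  ["ky"]
10. n5.off = 13  [terminal]
11. n4.tag = false  [B.env > -3]
12. n4.mk = -2  [B.env + f.off - 12]
13. n3.sig = 11  [len(C.lab) + 9]
14. n6.lim = 17  [C.sig + 6]
15. n6.hot = true  [S.env or A₀.key]
16. n6.tag = false  [A₀.key == false]
17. n7.env = 21  [A.lim + 4]
18. n7.key = "ww"  ["ww"]
19. n8.acc = 26  [terminal]
20. n9.wid = 28  [terminal]
21. n10.wid = -8  [terminal]
22. n7.tag = false  [c₁.wid > -8]
23. n7.mk = 23  [c₁.wid + d.acc + 5]
24. n11.env = false  [B.mk > 23]
25. n12.off = 2  [terminal]
26. n11.hot = -6  [f.off * 3 - 12]
27. n11.depth = -6  [f.off - 8]
28. n13.live = -4  [terminal]
29. n6.key = true  [A.hot == true]
30. n0.hot = 9  [C.sig - 2]
31. n0.depth = 30  [30]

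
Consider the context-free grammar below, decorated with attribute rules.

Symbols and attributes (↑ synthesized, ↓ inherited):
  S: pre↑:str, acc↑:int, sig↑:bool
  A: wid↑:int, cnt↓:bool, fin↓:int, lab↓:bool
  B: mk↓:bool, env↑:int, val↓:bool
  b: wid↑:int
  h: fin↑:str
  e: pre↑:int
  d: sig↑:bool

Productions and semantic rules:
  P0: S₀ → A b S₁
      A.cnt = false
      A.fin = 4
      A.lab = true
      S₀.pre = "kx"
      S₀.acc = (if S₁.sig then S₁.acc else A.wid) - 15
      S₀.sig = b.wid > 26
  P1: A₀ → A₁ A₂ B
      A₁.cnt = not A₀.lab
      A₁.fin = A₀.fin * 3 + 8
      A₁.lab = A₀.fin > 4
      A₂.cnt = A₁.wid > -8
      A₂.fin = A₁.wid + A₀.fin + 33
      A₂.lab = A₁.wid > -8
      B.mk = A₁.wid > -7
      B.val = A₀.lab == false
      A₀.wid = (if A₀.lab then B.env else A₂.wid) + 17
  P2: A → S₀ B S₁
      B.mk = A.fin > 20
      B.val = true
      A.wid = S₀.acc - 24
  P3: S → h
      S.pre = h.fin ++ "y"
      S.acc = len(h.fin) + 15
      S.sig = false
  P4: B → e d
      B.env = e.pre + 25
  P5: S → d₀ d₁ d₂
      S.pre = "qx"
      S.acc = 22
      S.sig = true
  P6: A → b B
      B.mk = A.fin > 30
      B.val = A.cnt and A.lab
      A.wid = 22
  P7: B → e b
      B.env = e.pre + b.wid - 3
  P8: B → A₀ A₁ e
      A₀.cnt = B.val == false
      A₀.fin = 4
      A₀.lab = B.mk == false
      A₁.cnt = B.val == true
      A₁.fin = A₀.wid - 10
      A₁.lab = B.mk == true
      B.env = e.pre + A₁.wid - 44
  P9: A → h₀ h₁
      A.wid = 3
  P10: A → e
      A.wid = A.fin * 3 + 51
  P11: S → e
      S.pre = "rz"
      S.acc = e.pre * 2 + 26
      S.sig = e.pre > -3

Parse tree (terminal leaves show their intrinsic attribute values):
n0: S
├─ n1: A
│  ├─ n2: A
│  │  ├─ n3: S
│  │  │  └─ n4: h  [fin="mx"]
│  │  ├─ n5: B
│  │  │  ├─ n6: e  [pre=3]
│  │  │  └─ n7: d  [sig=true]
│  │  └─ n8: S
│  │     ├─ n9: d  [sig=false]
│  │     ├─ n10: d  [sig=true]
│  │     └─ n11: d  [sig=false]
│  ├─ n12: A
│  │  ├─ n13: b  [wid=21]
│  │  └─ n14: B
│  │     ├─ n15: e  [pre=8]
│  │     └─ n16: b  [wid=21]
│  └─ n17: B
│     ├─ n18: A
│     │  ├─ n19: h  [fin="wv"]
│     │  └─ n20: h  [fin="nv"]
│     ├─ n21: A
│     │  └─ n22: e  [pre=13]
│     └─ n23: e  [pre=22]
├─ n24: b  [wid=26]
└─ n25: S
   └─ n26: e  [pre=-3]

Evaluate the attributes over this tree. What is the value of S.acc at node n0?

10

1. n1.cnt = false  [false]
2. n1.fin = 4  [4]
3. n1.lab = true  [true]
4. n2.cnt = false  [not A₀.lab]
5. n2.fin = 20  [A₀.fin * 3 + 8]
6. n2.lab = false  [A₀.fin > 4]
7. n4.fin = "mx"  [terminal]
8. n3.pre = "mxy"  [h.fin ++ "y"]
9. n3.acc = 17  [len(h.fin) + 15]
10. n3.sig = false  [false]
11. n5.mk = false  [A.fin > 20]
12. n5.val = true  [true]
13. n6.pre = 3  [terminal]
14. n7.sig = true  [terminal]
15. n5.env = 28  [e.pre + 25]
16. n9.sig = false  [terminal]
17. n10.sig = true  [terminal]
18. n11.sig = false  [terminal]
19. n8.pre = "qx"  ["qx"]
20. n8.acc = 22  [22]
21. n8.sig = true  [true]
22. n2.wid = -7  [S₀.acc - 24]
23. n12.cnt = true  [A₁.wid > -8]
24. n12.fin = 30  [A₁.wid + A₀.fin + 33]
25. n12.lab = true  [A₁.wid > -8]
26. n13.wid = 21  [terminal]
27. n14.mk = false  [A.fin > 30]
28. n14.val = true  [A.cnt and A.lab]
29. n15.pre = 8  [terminal]
30. n16.wid = 21  [terminal]
31. n14.env = 26  [e.pre + b.wid - 3]
32. n12.wid = 22  [22]
33. n17.mk = false  [A₁.wid > -7]
34. n17.val = false  [A₀.lab == false]
35. n18.cnt = true  [B.val == false]
36. n18.fin = 4  [4]
37. n18.lab = true  [B.mk == false]
38. n19.fin = "wv"  [terminal]
39. n20.fin = "nv"  [terminal]
40. n18.wid = 3  [3]
41. n21.cnt = false  [B.val == true]
42. n21.fin = -7  [A₀.wid - 10]
43. n21.lab = false  [B.mk == true]
44. n22.pre = 13  [terminal]
45. n21.wid = 30  [A.fin * 3 + 51]
46. n23.pre = 22  [terminal]
47. n17.env = 8  [e.pre + A₁.wid - 44]
48. n1.wid = 25  [(if A₀.lab then B.env else A₂.wid) + 17]
49. n24.wid = 26  [terminal]
50. n26.pre = -3  [terminal]
51. n25.pre = "rz"  ["rz"]
52. n25.acc = 20  [e.pre * 2 + 26]
53. n25.sig = false  [e.pre > -3]
54. n0.pre = "kx"  ["kx"]
55. n0.acc = 10  [(if S₁.sig then S₁.acc else A.wid) - 15]
56. n0.sig = false  [b.wid > 26]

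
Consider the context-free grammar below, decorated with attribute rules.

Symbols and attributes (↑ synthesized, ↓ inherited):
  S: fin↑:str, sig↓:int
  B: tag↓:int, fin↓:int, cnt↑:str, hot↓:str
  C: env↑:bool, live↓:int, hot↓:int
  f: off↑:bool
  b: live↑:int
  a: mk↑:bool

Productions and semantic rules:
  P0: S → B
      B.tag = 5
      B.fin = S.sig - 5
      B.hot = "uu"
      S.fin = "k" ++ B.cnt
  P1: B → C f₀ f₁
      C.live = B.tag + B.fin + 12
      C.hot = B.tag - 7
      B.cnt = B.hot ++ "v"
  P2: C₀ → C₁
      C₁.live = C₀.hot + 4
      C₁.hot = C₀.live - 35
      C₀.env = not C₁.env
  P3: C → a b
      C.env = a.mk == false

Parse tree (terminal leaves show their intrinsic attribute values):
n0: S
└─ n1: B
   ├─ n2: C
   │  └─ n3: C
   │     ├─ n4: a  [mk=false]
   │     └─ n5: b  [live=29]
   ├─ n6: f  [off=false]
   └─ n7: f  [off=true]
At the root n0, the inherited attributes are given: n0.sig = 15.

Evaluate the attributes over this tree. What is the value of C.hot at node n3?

1. n0.sig = 15  [given at root]
2. n1.tag = 5  [5]
3. n1.fin = 10  [S.sig - 5]
4. n1.hot = "uu"  ["uu"]
5. n2.live = 27  [B.tag + B.fin + 12]
6. n2.hot = -2  [B.tag - 7]
7. n3.live = 2  [C₀.hot + 4]
8. n3.hot = -8  [C₀.live - 35]
9. n4.mk = false  [terminal]
10. n5.live = 29  [terminal]
11. n3.env = true  [a.mk == false]
12. n2.env = false  [not C₁.env]
13. n6.off = false  [terminal]
14. n7.off = true  [terminal]
15. n1.cnt = "uuv"  [B.hot ++ "v"]
16. n0.fin = "kuuv"  ["k" ++ B.cnt]

-8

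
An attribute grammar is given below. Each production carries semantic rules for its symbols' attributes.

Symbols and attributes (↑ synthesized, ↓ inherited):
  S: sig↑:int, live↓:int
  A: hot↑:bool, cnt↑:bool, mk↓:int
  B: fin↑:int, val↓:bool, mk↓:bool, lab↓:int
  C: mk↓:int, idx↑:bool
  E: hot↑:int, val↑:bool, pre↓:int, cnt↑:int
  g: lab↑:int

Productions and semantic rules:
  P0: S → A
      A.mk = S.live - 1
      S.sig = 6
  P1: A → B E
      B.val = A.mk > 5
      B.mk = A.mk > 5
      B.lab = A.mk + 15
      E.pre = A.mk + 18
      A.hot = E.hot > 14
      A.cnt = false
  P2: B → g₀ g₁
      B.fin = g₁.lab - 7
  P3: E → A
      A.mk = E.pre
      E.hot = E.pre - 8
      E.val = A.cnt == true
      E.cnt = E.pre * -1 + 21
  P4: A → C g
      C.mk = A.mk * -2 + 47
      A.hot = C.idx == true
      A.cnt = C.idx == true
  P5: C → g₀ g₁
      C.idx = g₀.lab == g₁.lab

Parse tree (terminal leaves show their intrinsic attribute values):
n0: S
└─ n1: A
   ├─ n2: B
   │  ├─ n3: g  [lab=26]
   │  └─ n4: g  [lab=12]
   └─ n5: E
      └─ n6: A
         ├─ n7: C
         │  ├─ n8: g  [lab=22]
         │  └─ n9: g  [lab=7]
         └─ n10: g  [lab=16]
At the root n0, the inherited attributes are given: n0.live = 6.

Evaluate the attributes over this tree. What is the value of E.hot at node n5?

1. n0.live = 6  [given at root]
2. n1.mk = 5  [S.live - 1]
3. n2.val = false  [A.mk > 5]
4. n2.mk = false  [A.mk > 5]
5. n2.lab = 20  [A.mk + 15]
6. n3.lab = 26  [terminal]
7. n4.lab = 12  [terminal]
8. n2.fin = 5  [g₁.lab - 7]
9. n5.pre = 23  [A.mk + 18]
10. n6.mk = 23  [E.pre]
11. n7.mk = 1  [A.mk * -2 + 47]
12. n8.lab = 22  [terminal]
13. n9.lab = 7  [terminal]
14. n7.idx = false  [g₀.lab == g₁.lab]
15. n10.lab = 16  [terminal]
16. n6.hot = false  [C.idx == true]
17. n6.cnt = false  [C.idx == true]
18. n5.hot = 15  [E.pre - 8]
19. n5.val = false  [A.cnt == true]
20. n5.cnt = -2  [E.pre * -1 + 21]
21. n1.hot = true  [E.hot > 14]
22. n1.cnt = false  [false]
23. n0.sig = 6  [6]

15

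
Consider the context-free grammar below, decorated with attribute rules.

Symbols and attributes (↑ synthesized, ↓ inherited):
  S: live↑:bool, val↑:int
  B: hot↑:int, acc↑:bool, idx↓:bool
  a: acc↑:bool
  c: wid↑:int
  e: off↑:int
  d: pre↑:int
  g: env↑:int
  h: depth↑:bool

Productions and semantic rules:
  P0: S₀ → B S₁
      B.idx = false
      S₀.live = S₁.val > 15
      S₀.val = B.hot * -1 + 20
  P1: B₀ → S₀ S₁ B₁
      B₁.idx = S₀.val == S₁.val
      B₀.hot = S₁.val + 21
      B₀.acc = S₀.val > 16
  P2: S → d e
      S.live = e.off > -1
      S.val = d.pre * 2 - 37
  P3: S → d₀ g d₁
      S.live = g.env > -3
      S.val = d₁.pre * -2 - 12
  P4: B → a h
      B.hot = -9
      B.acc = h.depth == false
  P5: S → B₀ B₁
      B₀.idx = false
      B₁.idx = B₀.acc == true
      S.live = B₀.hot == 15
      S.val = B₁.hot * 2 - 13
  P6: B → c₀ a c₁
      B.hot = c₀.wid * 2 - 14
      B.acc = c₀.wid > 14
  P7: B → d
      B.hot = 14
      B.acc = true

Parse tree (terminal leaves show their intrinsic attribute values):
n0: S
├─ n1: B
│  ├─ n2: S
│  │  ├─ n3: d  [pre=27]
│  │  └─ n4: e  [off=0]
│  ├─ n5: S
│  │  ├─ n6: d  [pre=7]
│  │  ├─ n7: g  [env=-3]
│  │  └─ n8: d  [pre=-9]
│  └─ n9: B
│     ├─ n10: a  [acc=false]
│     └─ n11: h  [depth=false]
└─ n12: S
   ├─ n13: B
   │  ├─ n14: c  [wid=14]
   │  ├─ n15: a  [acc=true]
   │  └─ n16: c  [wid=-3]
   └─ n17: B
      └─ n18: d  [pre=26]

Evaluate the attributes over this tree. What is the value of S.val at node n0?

-7

1. n1.idx = false  [false]
2. n3.pre = 27  [terminal]
3. n4.off = 0  [terminal]
4. n2.live = true  [e.off > -1]
5. n2.val = 17  [d.pre * 2 - 37]
6. n6.pre = 7  [terminal]
7. n7.env = -3  [terminal]
8. n8.pre = -9  [terminal]
9. n5.live = false  [g.env > -3]
10. n5.val = 6  [d₁.pre * -2 - 12]
11. n9.idx = false  [S₀.val == S₁.val]
12. n10.acc = false  [terminal]
13. n11.depth = false  [terminal]
14. n9.hot = -9  [-9]
15. n9.acc = true  [h.depth == false]
16. n1.hot = 27  [S₁.val + 21]
17. n1.acc = true  [S₀.val > 16]
18. n13.idx = false  [false]
19. n14.wid = 14  [terminal]
20. n15.acc = true  [terminal]
21. n16.wid = -3  [terminal]
22. n13.hot = 14  [c₀.wid * 2 - 14]
23. n13.acc = false  [c₀.wid > 14]
24. n17.idx = false  [B₀.acc == true]
25. n18.pre = 26  [terminal]
26. n17.hot = 14  [14]
27. n17.acc = true  [true]
28. n12.live = false  [B₀.hot == 15]
29. n12.val = 15  [B₁.hot * 2 - 13]
30. n0.live = false  [S₁.val > 15]
31. n0.val = -7  [B.hot * -1 + 20]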